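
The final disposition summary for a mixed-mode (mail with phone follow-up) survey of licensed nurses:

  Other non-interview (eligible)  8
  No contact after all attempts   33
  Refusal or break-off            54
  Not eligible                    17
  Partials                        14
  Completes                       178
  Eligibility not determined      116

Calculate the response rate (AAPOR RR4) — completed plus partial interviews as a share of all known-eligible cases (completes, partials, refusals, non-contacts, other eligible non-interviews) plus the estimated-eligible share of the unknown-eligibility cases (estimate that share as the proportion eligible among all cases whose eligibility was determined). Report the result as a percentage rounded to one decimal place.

Num: 178 + 14 = 192
Determined eligible: 178 + 14 + 54 + 33 + 8 = 287
e = 287 / (287 + 17) = 287 / 304 = 0.9441
Estimated eligible among unknowns: 0.9441 × 116 = 109.52
Denominator: 287 + 109.52 = 396.52
RR4 = 192 / 396.52 = 0.4842

48.4%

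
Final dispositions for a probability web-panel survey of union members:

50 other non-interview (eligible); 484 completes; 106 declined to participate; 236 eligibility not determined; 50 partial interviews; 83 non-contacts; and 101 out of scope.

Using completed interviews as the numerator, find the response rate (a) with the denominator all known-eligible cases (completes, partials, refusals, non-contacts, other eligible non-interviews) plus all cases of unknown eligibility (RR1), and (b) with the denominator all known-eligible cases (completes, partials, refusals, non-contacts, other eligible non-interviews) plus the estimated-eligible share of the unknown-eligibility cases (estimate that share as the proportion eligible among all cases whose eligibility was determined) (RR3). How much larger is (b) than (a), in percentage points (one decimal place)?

Numerator = 484
Base = 484 + 50 + 106 + 83 + 50 + 236 = 1009
RR1 = 484 / 1009 = 0.4797
Eligible (known) = 484 + 50 + 106 + 83 + 50 = 773
e = 773 / (773 + 101) = 773 / 874 = 0.8844
e × U = 0.8844 × 236 = 208.72
Base = 773 + 208.72 = 981.72
RR3 = 484 / 981.72 = 0.4930
Difference = 49.30 − 47.97 = 1.33 percentage points

1.3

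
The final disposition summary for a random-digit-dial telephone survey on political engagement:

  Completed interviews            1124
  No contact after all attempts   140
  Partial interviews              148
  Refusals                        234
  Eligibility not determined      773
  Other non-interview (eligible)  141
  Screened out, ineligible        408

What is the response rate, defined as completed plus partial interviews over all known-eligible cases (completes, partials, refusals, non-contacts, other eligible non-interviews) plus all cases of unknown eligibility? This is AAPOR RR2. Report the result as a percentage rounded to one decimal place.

Numerator = 1124 + 148 = 1272
Denom = 1124 + 148 + 234 + 140 + 141 + 773 = 2560
RR2 = 1272 / 2560 = 0.4969

49.7%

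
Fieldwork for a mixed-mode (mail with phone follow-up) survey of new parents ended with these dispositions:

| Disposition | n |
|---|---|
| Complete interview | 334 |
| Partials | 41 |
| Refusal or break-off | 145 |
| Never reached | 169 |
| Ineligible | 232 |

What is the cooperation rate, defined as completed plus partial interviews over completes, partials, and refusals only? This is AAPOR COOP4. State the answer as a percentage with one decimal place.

72.1%

Top → 334 + 41 = 375
Denom → 334 + 41 + 145 = 520
COOP4 = 375 / 520 = 0.7212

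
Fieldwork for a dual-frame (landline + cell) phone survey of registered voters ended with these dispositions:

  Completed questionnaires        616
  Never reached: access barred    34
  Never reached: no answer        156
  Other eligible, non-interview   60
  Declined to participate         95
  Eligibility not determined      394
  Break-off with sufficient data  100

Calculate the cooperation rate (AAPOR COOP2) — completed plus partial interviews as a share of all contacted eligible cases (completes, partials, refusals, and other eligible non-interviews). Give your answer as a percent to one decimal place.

82.2%

Never reached = 156 + 34 = 190
Num: 616 + 100 = 716
Base: 616 + 100 + 95 + 60 = 871
COOP2 = 716 / 871 = 0.8220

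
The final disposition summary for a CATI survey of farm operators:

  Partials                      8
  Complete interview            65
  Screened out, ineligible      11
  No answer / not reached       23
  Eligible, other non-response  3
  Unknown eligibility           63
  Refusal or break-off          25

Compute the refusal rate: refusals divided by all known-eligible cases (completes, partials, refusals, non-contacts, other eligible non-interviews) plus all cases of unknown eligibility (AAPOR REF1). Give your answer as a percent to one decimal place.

13.4%

Top: 25
Base: 65 + 8 + 25 + 23 + 3 + 63 = 187
REF1 = 25 / 187 = 0.1337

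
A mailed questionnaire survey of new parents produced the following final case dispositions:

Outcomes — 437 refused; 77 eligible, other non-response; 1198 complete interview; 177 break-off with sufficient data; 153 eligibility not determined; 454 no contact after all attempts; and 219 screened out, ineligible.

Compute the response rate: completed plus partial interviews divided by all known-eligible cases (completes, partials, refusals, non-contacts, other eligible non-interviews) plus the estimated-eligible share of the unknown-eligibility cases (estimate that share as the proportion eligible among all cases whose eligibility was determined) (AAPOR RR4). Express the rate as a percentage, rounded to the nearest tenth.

Numerator → 1198 + 177 = 1375
Determined eligible → 1198 + 177 + 437 + 454 + 77 = 2343
e = 2343 / (2343 + 219) = 2343 / 2562 = 0.9145
Eligible share of unknowns → 0.9145 × 153 = 139.92
Denom → 2343 + 139.92 = 2482.92
RR4 = 1375 / 2482.92 = 0.5538

55.4%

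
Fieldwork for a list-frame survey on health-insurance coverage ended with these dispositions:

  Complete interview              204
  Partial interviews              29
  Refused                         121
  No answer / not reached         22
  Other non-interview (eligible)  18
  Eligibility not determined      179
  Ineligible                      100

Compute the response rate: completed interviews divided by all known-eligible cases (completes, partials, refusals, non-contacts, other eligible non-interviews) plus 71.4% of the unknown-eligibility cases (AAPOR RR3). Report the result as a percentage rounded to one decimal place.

Top = 204
Determined eligible = 204 + 29 + 121 + 22 + 18 = 394
Eligible share of unknowns = 0.7140 × 179 = 127.81
Denom = 394 + 127.81 = 521.81
RR3 = 204 / 521.81 = 0.3909

39.1%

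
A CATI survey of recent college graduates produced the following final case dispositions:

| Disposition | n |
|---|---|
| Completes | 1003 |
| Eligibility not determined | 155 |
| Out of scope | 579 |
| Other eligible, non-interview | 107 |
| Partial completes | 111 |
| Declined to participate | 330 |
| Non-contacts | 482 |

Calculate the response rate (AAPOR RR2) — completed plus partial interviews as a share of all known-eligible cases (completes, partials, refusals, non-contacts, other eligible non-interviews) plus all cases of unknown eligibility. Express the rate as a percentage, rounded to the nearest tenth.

Numerator: 1003 + 111 = 1114
Base: 1003 + 111 + 330 + 482 + 107 + 155 = 2188
RR2 = 1114 / 2188 = 0.5091

50.9%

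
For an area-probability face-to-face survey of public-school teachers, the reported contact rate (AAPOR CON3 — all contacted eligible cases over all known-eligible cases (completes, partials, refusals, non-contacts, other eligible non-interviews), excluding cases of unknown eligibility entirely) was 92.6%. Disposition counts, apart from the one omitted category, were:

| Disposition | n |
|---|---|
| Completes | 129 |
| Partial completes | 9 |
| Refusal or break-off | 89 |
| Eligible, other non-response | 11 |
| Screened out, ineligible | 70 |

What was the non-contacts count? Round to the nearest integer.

Top → 129 + 9 + 89 + 11 = 238
CON3 = 238 / D = 0.926
D = 238 / 0.926 = 257.0
Remaining denominator categories sum to 238
non-contacts = 257.0 − 238 ≈ 19

19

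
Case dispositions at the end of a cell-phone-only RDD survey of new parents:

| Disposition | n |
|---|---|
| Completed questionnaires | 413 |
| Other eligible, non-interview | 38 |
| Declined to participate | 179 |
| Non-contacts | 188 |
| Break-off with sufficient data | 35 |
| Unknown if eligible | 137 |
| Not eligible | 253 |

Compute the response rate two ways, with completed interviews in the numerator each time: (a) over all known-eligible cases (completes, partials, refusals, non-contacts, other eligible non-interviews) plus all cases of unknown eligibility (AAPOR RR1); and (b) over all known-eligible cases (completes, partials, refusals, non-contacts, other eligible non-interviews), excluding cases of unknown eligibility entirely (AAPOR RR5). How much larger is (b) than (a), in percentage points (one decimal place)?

6.7

Num: 413
Base: 413 + 35 + 179 + 188 + 38 + 137 = 990
RR1 = 413 / 990 = 0.4172
Base: 413 + 35 + 179 + 188 + 38 = 853
RR5 = 413 / 853 = 0.4842
Difference = 48.42 − 41.72 = 6.70 percentage points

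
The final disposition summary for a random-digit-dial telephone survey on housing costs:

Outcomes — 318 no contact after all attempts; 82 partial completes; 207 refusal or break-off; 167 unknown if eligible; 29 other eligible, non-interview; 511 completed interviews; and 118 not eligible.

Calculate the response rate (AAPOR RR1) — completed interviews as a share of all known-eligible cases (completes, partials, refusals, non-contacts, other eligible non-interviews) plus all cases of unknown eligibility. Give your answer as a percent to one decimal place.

38.9%

Top → 511
Denominator → 511 + 82 + 207 + 318 + 29 + 167 = 1314
RR1 = 511 / 1314 = 0.3889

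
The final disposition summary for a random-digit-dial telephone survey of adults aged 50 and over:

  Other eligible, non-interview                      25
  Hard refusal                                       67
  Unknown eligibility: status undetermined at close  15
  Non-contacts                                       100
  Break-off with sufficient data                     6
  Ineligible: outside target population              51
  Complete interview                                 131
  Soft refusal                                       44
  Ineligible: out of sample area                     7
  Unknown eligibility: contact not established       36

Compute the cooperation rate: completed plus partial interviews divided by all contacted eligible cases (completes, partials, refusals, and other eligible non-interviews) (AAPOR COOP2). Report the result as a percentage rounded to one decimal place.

Refusals = 67 + 44 = 111
Unknown eligibility = 36 + 15 = 51
Not eligible = 51 + 7 = 58
Num: 131 + 6 = 137
Base: 131 + 6 + 111 + 25 = 273
COOP2 = 137 / 273 = 0.5018

50.2%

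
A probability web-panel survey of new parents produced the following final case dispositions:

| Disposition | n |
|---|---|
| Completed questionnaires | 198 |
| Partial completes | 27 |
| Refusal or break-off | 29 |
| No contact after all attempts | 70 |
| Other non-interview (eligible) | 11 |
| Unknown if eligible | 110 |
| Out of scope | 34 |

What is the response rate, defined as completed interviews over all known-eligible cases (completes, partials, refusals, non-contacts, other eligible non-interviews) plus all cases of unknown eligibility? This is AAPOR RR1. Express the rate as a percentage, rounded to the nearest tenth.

Top: 198
Base: 198 + 27 + 29 + 70 + 11 + 110 = 445
RR1 = 198 / 445 = 0.4449

44.5%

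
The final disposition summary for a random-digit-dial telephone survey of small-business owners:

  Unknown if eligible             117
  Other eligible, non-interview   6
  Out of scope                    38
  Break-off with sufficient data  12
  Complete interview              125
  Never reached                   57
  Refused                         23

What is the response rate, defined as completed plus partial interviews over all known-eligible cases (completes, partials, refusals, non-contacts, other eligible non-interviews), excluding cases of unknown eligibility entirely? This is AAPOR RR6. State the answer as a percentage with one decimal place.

61.4%

Numerator = 125 + 12 = 137
Denominator = 125 + 12 + 23 + 57 + 6 = 223
RR6 = 137 / 223 = 0.6143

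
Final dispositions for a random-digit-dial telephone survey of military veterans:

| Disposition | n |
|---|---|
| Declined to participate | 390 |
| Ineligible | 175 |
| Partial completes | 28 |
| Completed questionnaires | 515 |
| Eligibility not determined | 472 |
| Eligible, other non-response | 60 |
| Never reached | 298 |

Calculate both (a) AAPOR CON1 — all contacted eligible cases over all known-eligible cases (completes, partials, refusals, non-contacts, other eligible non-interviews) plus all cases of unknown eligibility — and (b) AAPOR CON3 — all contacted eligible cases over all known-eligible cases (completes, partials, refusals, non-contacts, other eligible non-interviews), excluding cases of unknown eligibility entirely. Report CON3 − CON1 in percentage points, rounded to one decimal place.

Num: 515 + 28 + 390 + 60 = 993
Denominator: 515 + 28 + 390 + 298 + 60 + 472 = 1763
CON1 = 993 / 1763 = 0.5632
Denominator: 515 + 28 + 390 + 298 + 60 = 1291
CON3 = 993 / 1291 = 0.7692
Difference = 76.92 − 56.32 = 20.60 percentage points

20.6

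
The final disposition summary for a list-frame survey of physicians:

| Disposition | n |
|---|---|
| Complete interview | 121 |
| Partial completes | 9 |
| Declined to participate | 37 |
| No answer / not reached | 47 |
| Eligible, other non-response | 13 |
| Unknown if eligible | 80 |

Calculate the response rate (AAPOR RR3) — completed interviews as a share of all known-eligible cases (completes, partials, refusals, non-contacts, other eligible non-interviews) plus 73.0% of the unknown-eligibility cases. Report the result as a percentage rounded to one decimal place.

Numerator → 121
Known eligible → 121 + 9 + 37 + 47 + 13 = 227
Eligible share of unknowns → 0.7300 × 80 = 58.40
Denominator → 227 + 58.40 = 285.40
RR3 = 121 / 285.40 = 0.4240

42.4%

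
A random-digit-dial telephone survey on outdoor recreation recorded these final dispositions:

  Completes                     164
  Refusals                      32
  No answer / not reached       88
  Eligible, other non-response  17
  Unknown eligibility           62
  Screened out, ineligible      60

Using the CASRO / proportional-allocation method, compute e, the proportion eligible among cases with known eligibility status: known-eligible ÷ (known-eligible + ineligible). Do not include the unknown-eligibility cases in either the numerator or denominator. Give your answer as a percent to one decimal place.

83.4%

Eligible (known): 164 + 32 + 88 + 17 = 301
e = 301 / (301 + 60) = 301 / 361 = 0.8338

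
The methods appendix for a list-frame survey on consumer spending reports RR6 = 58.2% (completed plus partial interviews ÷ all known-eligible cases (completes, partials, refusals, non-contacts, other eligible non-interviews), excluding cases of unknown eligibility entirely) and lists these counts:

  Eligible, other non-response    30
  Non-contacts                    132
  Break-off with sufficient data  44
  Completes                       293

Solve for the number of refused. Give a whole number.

Numerator = 293 + 44 = 337
RR6 = 337 / D = 0.582
D = 337 / 0.582 = 579.0
Rest of base = 499
refused = 579.0 − 499 ≈ 80

80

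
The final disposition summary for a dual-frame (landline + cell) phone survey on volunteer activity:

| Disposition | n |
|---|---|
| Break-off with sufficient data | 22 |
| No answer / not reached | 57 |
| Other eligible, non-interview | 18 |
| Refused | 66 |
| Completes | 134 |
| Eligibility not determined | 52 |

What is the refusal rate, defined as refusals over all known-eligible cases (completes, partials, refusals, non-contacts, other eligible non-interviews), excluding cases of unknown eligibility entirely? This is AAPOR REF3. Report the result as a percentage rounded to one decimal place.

Top = 66
Denom = 134 + 22 + 66 + 57 + 18 = 297
REF3 = 66 / 297 = 0.2222

22.2%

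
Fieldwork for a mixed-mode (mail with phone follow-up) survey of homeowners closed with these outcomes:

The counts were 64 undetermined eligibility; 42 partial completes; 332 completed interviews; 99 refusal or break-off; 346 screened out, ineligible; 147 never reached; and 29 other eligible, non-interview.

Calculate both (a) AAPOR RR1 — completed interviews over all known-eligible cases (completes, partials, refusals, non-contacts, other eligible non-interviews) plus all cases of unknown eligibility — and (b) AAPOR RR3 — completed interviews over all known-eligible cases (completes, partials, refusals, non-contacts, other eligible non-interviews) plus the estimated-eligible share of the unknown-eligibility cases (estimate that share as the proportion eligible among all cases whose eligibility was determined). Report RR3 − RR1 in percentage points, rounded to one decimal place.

1.5

Top = 332
Base = 332 + 42 + 99 + 147 + 29 + 64 = 713
RR1 = 332 / 713 = 0.4656
Determined eligible = 332 + 42 + 99 + 147 + 29 = 649
e = 649 / (649 + 346) = 649 / 995 = 0.6523
Estimated eligible among unknowns = 0.6523 × 64 = 41.75
Base = 649 + 41.75 = 690.75
RR3 = 332 / 690.75 = 0.4806
Difference = 48.06 − 46.56 = 1.50 percentage points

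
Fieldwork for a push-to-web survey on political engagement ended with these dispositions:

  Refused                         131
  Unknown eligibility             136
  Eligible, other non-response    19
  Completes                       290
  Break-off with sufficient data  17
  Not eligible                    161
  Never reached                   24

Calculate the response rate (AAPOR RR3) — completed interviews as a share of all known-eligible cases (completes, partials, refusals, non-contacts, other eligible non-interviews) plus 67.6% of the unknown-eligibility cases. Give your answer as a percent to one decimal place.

50.6%

Num → 290
Known eligible → 290 + 17 + 131 + 24 + 19 = 481
Eligible share of unknowns → 0.6760 × 136 = 91.94
Base → 481 + 91.94 = 572.94
RR3 = 290 / 572.94 = 0.5062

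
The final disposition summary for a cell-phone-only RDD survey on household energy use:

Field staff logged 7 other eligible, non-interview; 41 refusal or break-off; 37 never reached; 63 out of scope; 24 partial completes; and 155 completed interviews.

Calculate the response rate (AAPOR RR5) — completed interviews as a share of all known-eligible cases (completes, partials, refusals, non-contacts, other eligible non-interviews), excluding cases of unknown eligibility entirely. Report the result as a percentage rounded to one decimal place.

Numerator → 155
Denom → 155 + 24 + 41 + 37 + 7 = 264
RR5 = 155 / 264 = 0.5871

58.7%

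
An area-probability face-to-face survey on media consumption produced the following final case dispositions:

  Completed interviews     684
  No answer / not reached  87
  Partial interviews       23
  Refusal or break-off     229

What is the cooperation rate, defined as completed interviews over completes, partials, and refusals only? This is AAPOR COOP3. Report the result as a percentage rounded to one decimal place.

73.1%

Top: 684
Base: 684 + 23 + 229 = 936
COOP3 = 684 / 936 = 0.7308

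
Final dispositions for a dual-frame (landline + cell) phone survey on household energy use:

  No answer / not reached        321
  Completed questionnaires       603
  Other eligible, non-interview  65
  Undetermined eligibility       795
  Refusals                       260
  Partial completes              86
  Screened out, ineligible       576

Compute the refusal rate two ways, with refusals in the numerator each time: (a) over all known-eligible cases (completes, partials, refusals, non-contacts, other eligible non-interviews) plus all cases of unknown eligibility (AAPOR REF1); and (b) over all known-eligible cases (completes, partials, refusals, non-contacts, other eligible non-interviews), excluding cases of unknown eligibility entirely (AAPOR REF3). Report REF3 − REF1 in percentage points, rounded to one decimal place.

7.3

Num → 260
Denominator → 603 + 86 + 260 + 321 + 65 + 795 = 2130
REF1 = 260 / 2130 = 0.1221
Denominator → 603 + 86 + 260 + 321 + 65 = 1335
REF3 = 260 / 1335 = 0.1948
Difference = 19.48 − 12.21 = 7.27 percentage points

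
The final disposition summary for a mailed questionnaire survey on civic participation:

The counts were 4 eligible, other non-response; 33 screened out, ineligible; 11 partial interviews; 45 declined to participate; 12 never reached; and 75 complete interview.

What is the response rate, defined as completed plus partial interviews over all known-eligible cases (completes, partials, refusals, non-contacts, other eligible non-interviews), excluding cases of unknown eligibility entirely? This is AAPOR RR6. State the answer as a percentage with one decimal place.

58.5%

Top = 75 + 11 = 86
Denom = 75 + 11 + 45 + 12 + 4 = 147
RR6 = 86 / 147 = 0.5850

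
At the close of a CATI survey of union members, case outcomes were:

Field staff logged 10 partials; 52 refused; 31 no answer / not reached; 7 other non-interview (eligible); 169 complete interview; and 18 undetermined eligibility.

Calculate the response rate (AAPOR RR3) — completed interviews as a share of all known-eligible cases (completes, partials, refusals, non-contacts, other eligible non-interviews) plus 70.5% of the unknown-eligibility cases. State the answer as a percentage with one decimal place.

Top: 169
Known eligible: 169 + 10 + 52 + 31 + 7 = 269
Estimated eligible among unknowns: 0.7050 × 18 = 12.69
Denominator: 269 + 12.69 = 281.69
RR3 = 169 / 281.69 = 0.6000

60.0%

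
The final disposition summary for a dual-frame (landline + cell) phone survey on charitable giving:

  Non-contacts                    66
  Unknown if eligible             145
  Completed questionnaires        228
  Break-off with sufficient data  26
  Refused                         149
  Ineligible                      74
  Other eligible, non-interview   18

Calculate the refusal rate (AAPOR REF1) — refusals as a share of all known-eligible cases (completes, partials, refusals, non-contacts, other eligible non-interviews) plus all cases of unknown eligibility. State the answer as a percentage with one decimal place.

23.6%

Top → 149
Denominator → 228 + 26 + 149 + 66 + 18 + 145 = 632
REF1 = 149 / 632 = 0.2358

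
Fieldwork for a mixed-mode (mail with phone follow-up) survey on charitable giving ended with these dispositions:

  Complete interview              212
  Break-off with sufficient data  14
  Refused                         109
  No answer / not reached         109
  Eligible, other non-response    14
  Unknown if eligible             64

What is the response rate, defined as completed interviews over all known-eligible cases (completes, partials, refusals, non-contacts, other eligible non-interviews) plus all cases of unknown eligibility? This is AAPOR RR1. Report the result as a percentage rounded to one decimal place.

40.6%

Num → 212
Denominator → 212 + 14 + 109 + 109 + 14 + 64 = 522
RR1 = 212 / 522 = 0.4061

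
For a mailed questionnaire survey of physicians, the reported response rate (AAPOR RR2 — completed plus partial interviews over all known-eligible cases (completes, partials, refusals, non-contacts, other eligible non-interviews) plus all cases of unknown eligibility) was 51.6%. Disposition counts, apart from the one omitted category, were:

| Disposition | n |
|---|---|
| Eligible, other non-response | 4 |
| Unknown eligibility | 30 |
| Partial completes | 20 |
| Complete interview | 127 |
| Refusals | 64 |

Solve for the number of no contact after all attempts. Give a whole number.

40

Num = 127 + 20 = 147
RR2 = 147 / D = 0.516
D = 147 / 0.516 = 284.9
Remaining denominator categories sum to 245
no contact after all attempts = 284.9 − 245 ≈ 40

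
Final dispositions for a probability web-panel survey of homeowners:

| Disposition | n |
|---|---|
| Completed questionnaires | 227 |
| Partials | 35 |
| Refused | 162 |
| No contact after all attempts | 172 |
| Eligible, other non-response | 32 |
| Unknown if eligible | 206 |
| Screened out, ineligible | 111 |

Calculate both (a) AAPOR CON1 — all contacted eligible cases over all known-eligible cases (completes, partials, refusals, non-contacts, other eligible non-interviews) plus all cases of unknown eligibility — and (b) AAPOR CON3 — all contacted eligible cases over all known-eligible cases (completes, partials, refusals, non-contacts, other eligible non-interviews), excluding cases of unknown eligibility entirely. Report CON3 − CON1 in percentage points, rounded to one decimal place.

Numerator = 227 + 35 + 162 + 32 = 456
Denom = 227 + 35 + 162 + 172 + 32 + 206 = 834
CON1 = 456 / 834 = 0.5468
Denom = 227 + 35 + 162 + 172 + 32 = 628
CON3 = 456 / 628 = 0.7261
Difference = 72.61 − 54.68 = 17.93 percentage points

17.9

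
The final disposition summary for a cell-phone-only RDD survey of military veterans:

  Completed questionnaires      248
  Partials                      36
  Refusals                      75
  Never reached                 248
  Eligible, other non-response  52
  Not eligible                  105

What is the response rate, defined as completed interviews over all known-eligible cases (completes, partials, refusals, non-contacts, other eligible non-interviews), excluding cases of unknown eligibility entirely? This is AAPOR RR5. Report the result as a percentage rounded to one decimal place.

37.6%

Top: 248
Denominator: 248 + 36 + 75 + 248 + 52 = 659
RR5 = 248 / 659 = 0.3763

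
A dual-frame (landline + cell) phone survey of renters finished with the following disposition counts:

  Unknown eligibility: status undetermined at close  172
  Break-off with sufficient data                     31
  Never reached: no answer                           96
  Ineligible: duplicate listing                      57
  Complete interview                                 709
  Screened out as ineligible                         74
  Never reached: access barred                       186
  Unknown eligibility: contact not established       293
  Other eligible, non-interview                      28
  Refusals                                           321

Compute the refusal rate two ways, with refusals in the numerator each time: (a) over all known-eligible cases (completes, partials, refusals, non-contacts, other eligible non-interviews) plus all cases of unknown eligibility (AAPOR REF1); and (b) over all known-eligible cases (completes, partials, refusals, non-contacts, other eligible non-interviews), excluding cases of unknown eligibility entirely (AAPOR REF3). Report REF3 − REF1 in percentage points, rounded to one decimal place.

Non-contacts = 96 + 186 = 282
Unknown eligibility = 293 + 172 = 465
Ineligible = 74 + 57 = 131
Numerator: 321
Denom: 709 + 31 + 321 + 282 + 28 + 465 = 1836
REF1 = 321 / 1836 = 0.1748
Denom: 709 + 31 + 321 + 282 + 28 = 1371
REF3 = 321 / 1371 = 0.2341
Difference = 23.41 − 17.48 = 5.93 percentage points

5.9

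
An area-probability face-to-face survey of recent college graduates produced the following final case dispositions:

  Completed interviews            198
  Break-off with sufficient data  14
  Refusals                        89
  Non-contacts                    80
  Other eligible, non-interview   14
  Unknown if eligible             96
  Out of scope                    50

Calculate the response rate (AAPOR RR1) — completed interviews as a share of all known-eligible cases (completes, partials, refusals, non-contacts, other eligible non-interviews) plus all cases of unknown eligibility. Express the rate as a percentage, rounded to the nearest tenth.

Top → 198
Denominator → 198 + 14 + 89 + 80 + 14 + 96 = 491
RR1 = 198 / 491 = 0.4033

40.3%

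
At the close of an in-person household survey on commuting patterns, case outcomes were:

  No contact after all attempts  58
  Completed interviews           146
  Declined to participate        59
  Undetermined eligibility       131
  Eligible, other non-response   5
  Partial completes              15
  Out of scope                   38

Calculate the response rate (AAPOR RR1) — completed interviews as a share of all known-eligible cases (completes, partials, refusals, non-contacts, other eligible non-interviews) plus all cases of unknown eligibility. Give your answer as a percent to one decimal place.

Numerator = 146
Base = 146 + 15 + 59 + 58 + 5 + 131 = 414
RR1 = 146 / 414 = 0.3527

35.3%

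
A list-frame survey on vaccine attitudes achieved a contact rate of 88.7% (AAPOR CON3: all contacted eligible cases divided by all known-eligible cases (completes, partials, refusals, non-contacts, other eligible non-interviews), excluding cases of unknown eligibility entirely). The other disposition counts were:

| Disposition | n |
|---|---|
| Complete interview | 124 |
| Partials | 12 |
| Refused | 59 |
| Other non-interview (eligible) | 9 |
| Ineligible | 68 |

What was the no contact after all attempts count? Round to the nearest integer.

26

Numerator = 124 + 12 + 59 + 9 = 204
CON3 = 204 / D = 0.887
D = 204 / 0.887 = 230.0
Other denominator terms total 204
no contact after all attempts = 230.0 − 204 ≈ 26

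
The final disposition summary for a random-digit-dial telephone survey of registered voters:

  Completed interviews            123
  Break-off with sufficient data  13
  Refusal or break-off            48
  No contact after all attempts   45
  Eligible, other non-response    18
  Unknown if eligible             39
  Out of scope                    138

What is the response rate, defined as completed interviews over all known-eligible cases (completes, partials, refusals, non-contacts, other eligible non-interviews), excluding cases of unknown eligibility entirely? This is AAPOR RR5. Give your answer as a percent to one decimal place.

49.8%

Top: 123
Denom: 123 + 13 + 48 + 45 + 18 = 247
RR5 = 123 / 247 = 0.4980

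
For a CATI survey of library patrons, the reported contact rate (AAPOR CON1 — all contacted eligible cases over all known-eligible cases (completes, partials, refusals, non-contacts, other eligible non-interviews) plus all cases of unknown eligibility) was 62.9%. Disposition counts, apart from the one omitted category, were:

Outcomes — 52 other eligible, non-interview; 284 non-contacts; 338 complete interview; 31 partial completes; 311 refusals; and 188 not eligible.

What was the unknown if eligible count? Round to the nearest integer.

Num = 338 + 31 + 311 + 52 = 732
CON1 = 732 / D = 0.629
D = 732 / 0.629 = 1163.8
Other denominator terms total 1016
unknown if eligible = 1163.8 − 1016 ≈ 148

148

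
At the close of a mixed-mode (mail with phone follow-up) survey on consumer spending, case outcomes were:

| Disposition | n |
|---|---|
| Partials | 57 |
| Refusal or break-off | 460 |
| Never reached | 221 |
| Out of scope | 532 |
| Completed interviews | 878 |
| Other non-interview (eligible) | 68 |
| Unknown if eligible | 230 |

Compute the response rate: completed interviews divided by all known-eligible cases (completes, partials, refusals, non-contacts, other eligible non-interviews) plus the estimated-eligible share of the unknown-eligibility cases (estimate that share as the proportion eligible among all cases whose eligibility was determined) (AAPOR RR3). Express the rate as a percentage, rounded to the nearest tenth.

47.2%

Top → 878
Eligible (known) → 878 + 57 + 460 + 221 + 68 = 1684
e = 1684 / (1684 + 532) = 1684 / 2216 = 0.7599
e × U → 0.7599 × 230 = 174.78
Base → 1684 + 174.78 = 1858.78
RR3 = 878 / 1858.78 = 0.4724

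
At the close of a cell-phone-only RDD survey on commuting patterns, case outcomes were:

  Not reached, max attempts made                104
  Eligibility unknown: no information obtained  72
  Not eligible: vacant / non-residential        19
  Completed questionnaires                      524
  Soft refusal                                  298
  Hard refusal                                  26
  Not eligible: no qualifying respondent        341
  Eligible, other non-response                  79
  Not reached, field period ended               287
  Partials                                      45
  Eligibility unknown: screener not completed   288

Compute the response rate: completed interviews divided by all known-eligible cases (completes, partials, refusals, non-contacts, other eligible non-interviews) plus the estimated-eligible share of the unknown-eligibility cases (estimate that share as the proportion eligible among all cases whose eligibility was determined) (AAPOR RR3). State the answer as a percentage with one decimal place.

31.8%

Refusal or break-off = 26 + 298 = 324
Non-contacts = 287 + 104 = 391
Eligibility not determined = 288 + 72 = 360
Ineligible = 341 + 19 = 360
Top = 524
Eligible (known) = 524 + 45 + 324 + 391 + 79 = 1363
e = 1363 / (1363 + 360) = 1363 / 1723 = 0.7911
Eligible share of unknowns = 0.7911 × 360 = 284.80
Denominator = 1363 + 284.80 = 1647.80
RR3 = 524 / 1647.80 = 0.3180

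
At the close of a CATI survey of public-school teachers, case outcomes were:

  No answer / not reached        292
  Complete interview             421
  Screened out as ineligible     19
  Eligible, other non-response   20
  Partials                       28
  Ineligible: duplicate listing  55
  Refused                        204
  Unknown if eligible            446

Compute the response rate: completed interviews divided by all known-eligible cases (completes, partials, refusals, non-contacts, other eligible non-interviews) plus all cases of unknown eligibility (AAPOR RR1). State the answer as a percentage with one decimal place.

Not eligible = 19 + 55 = 74
Top: 421
Denominator: 421 + 28 + 204 + 292 + 20 + 446 = 1411
RR1 = 421 / 1411 = 0.2984

29.8%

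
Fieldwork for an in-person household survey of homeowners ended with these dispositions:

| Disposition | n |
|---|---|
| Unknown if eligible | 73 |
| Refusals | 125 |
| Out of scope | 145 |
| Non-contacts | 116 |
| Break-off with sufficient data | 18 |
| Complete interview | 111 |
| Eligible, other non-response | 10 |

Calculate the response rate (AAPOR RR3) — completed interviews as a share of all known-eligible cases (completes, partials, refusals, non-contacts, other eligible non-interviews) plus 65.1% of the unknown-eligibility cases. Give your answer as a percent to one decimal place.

26.0%

Numerator = 111
Eligible (known) = 111 + 18 + 125 + 116 + 10 = 380
e × U = 0.6510 × 73 = 47.52
Denominator = 380 + 47.52 = 427.52
RR3 = 111 / 427.52 = 0.2596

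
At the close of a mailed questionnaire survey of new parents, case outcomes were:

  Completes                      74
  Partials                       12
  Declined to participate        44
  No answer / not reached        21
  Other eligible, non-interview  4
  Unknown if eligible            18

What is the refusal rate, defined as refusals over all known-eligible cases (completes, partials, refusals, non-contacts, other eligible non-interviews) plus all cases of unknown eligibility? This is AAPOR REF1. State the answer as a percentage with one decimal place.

25.4%

Numerator: 44
Denom: 74 + 12 + 44 + 21 + 4 + 18 = 173
REF1 = 44 / 173 = 0.2543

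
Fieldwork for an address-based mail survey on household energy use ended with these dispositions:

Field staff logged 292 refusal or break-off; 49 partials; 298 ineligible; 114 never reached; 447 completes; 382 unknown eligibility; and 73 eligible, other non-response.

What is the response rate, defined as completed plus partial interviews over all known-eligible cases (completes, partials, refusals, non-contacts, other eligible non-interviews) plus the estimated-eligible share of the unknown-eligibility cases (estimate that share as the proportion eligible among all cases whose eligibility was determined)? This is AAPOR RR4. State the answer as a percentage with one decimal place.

39.1%

Numerator → 447 + 49 = 496
Determined eligible → 447 + 49 + 292 + 114 + 73 = 975
e = 975 / (975 + 298) = 975 / 1273 = 0.7659
e × U → 0.7659 × 382 = 292.57
Denom → 975 + 292.57 = 1267.57
RR4 = 496 / 1267.57 = 0.3913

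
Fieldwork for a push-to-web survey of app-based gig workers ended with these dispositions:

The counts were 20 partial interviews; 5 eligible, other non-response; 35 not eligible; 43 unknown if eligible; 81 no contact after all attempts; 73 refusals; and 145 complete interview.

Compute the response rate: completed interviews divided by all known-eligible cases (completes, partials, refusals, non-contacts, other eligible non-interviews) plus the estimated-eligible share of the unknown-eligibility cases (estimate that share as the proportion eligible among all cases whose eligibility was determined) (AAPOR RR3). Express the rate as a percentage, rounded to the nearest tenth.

40.0%

Top: 145
Known eligible: 145 + 20 + 73 + 81 + 5 = 324
e = 324 / (324 + 35) = 324 / 359 = 0.9025
e × U: 0.9025 × 43 = 38.81
Base: 324 + 38.81 = 362.81
RR3 = 145 / 362.81 = 0.3997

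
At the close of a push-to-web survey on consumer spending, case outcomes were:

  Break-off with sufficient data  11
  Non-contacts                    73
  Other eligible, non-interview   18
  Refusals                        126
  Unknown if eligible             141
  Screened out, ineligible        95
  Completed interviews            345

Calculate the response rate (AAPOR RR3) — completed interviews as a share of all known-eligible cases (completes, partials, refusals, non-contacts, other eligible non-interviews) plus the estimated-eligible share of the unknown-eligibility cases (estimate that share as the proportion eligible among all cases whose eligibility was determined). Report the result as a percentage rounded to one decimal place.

Top: 345
Known eligible: 345 + 11 + 126 + 73 + 18 = 573
e = 573 / (573 + 95) = 573 / 668 = 0.8578
Estimated eligible among unknowns: 0.8578 × 141 = 120.95
Denom: 573 + 120.95 = 693.95
RR3 = 345 / 693.95 = 0.4972

49.7%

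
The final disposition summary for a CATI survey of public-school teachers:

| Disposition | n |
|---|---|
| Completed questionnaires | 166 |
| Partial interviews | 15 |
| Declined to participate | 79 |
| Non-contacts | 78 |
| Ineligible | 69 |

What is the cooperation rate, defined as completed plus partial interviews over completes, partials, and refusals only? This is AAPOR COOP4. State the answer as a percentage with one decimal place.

69.6%

Num: 166 + 15 = 181
Denominator: 166 + 15 + 79 = 260
COOP4 = 181 / 260 = 0.6962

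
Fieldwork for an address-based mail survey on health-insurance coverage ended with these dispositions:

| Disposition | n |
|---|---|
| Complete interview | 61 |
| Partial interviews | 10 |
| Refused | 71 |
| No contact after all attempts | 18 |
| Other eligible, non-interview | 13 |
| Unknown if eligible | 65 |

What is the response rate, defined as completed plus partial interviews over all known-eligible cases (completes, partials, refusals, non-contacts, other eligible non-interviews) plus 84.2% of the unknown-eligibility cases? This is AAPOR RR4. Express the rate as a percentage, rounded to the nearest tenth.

31.2%

Numerator = 61 + 10 = 71
Determined eligible = 61 + 10 + 71 + 18 + 13 = 173
Estimated eligible among unknowns = 0.8420 × 65 = 54.73
Base = 173 + 54.73 = 227.73
RR4 = 71 / 227.73 = 0.3118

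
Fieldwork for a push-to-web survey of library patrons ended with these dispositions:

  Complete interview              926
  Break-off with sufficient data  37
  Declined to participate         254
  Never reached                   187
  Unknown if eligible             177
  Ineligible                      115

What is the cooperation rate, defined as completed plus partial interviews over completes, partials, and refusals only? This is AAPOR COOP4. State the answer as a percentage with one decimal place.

Numerator = 926 + 37 = 963
Denom = 926 + 37 + 254 = 1217
COOP4 = 963 / 1217 = 0.7913

79.1%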